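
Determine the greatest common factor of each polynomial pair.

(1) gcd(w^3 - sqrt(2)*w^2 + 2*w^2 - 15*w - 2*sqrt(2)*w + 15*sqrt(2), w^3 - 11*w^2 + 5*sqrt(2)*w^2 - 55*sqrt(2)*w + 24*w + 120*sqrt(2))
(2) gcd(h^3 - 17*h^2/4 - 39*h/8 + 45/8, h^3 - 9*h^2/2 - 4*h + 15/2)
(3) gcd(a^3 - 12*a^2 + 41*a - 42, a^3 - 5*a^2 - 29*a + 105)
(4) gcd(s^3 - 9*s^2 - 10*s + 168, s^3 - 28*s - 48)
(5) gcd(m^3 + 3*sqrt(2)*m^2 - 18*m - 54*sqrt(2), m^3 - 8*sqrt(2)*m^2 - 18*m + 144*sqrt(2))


(1) = gcd((w - 3)*(w + 5)*(w - sqrt(2)), (w - 8)*(w - 3)*(w + 5*sqrt(2))) = w - 3
(2) = gcd((h - 5)*(h - 3/4)*(h + 3/2), (h - 5)*(h - 1)*(h + 3/2)) = h^2 - 7*h/2 - 15/2
(3) = a^2 - 10*a + 21
(4) = gcd((s - 7)*(s - 6)*(s + 4), (s - 6)*(s + 2)*(s + 4)) = s^2 - 2*s - 24
(5) = gcd((m - 3*sqrt(2))*(m + 3*sqrt(2))^2, (m - 8*sqrt(2))*(m - 3*sqrt(2))*(m + 3*sqrt(2))) = m^2 - 18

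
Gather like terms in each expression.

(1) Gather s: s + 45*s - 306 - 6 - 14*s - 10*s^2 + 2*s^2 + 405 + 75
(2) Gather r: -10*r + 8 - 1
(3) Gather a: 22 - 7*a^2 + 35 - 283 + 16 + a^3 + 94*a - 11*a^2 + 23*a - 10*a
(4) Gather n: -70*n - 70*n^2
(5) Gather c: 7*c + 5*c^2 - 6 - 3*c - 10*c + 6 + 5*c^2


(1) = -8*s^2 + 32*s + 168
(2) = 7 - 10*r
(3) = a^3 - 18*a^2 + 107*a - 210
(4) = -70*n^2 - 70*n
(5) = 10*c^2 - 6*c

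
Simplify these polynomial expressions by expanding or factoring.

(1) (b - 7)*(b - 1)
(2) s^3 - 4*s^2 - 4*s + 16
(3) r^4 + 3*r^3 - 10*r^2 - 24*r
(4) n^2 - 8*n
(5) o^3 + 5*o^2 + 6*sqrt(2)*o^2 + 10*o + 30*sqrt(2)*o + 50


(1) = b^2 - 8*b + 7
(2) = (s - 4)*(s - 2)*(s + 2)
(3) = r*(r - 3)*(r + 2)*(r + 4)
(4) = n*(n - 8)
(5) = (o + 5)*(o + sqrt(2))*(o + 5*sqrt(2))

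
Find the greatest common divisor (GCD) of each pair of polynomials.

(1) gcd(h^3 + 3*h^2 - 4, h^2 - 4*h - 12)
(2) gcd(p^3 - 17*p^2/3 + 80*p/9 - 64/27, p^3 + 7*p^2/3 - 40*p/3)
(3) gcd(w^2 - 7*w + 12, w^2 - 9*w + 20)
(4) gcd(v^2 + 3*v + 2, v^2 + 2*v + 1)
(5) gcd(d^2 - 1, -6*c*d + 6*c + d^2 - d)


(1) = h + 2
(2) = gcd((p - 8/3)^2*(p - 1/3), p*(p - 8/3)*(p + 5)) = p - 8/3
(3) = w - 4
(4) = v + 1
(5) = d - 1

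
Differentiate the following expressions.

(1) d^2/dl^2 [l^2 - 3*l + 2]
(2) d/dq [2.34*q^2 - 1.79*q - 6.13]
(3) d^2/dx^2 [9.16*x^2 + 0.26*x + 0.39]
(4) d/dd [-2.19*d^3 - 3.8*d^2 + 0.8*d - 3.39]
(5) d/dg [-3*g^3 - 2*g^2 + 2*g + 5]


(1) = 2
(2) = 4.68*q - 1.79
(3) = 18.3200000000000
(4) = -6.57*d^2 - 7.6*d + 0.8
(5) = -9*g^2 - 4*g + 2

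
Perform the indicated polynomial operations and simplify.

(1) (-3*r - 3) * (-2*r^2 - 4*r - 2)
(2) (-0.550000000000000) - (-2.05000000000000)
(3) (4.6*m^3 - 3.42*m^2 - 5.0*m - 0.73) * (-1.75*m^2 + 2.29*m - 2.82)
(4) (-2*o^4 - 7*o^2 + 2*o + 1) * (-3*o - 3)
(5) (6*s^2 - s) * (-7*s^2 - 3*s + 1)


(1) = 6*r^3 + 18*r^2 + 18*r + 6
(2) = 1.50000000000000
(3) = -8.05*m^5 + 16.519*m^4 - 12.0538*m^3 - 0.5281*m^2 + 12.4283*m + 2.0586
(4) = 6*o^5 + 6*o^4 + 21*o^3 + 15*o^2 - 9*o - 3
(5) = -42*s^4 - 11*s^3 + 9*s^2 - s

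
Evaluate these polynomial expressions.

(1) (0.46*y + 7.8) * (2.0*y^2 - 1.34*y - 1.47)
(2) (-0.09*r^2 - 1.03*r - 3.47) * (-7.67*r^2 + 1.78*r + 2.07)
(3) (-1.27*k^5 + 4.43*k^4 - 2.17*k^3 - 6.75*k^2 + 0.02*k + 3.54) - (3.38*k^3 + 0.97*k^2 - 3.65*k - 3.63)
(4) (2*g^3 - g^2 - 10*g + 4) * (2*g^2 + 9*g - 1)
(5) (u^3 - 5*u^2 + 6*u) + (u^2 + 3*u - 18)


(1) = 0.92*y^3 + 14.9836*y^2 - 11.1282*y - 11.466
(2) = 0.6903*r^4 + 7.7399*r^3 + 24.5952*r^2 - 8.3087*r - 7.1829
(3) = -1.27*k^5 + 4.43*k^4 - 5.55*k^3 - 7.72*k^2 + 3.67*k + 7.17
(4) = 4*g^5 + 16*g^4 - 31*g^3 - 81*g^2 + 46*g - 4
(5) = u^3 - 4*u^2 + 9*u - 18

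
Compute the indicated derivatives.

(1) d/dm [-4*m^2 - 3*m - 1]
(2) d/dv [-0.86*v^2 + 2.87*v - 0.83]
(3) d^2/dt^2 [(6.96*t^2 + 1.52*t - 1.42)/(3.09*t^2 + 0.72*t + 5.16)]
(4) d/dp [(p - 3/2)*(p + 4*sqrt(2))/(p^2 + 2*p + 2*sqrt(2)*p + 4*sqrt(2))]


(1) = -8*m - 3
(2) = 2.87 - 1.72*v
(3) = (-1.942992*t^3 - 747.187956*t^2 - 164.368224*t + 403.143984)/(29.503629*t^6 + 20.623896*t^5 + 152.610156*t^4 + 69.253056*t^3 + 254.844144*t^2 + 57.511296*t + 137.388096)
(4) = (-4*sqrt(2)*p^2 + 7*p^2 + 40*sqrt(2)*p + 12*sqrt(2) + 112)/(2*(p^4 + 4*p^3 + 4*sqrt(2)*p^3 + 12*p^2 + 16*sqrt(2)*p^2 + 16*sqrt(2)*p + 32*p + 32))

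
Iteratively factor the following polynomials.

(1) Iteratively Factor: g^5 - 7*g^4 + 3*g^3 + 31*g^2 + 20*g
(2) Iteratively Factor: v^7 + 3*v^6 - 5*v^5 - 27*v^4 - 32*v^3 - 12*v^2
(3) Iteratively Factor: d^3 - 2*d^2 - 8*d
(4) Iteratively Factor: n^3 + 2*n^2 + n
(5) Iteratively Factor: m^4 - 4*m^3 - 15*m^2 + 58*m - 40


(1) = (g + 1)*(g^4 - 8*g^3 + 11*g^2 + 20*g) = g*(g + 1)*(g^3 - 8*g^2 + 11*g + 20) = g*(g - 5)*(g + 1)*(g^2 - 3*g - 4) = g*(g - 5)*(g + 1)^2*(g - 4)
(2) = (v - 3)*(v^6 + 6*v^5 + 13*v^4 + 12*v^3 + 4*v^2) = (v - 3)*(v + 1)*(v^5 + 5*v^4 + 8*v^3 + 4*v^2) = (v - 3)*(v + 1)*(v + 2)*(v^4 + 3*v^3 + 2*v^2) = (v - 3)*(v + 1)^2*(v + 2)*(v^3 + 2*v^2) = (v - 3)*(v + 1)^2*(v + 2)^2*(v^2) = v*(v - 3)*(v + 1)^2*(v + 2)^2*(v)
(3) = (d)*(d^2 - 2*d - 8) = d*(d + 2)*(d - 4)
(4) = (n + 1)*(n^2 + n) = n*(n + 1)*(n + 1)
(5) = (m - 5)*(m^3 + m^2 - 10*m + 8) = (m - 5)*(m - 1)*(m^2 + 2*m - 8) = (m - 5)*(m - 1)*(m + 4)*(m - 2)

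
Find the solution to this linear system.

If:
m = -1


Then:
m = -1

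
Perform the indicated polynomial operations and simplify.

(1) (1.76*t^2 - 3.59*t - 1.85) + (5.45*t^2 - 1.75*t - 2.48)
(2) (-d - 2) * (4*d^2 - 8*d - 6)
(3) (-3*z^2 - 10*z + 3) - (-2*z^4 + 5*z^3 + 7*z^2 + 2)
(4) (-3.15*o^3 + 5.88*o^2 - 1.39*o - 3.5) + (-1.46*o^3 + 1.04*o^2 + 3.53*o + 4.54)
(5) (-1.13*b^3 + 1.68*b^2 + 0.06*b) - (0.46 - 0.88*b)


(1) = 7.21*t^2 - 5.34*t - 4.33
(2) = -4*d^3 + 22*d + 12
(3) = 2*z^4 - 5*z^3 - 10*z^2 - 10*z + 1
(4) = -4.61*o^3 + 6.92*o^2 + 2.14*o + 1.04
(5) = -1.13*b^3 + 1.68*b^2 + 0.94*b - 0.46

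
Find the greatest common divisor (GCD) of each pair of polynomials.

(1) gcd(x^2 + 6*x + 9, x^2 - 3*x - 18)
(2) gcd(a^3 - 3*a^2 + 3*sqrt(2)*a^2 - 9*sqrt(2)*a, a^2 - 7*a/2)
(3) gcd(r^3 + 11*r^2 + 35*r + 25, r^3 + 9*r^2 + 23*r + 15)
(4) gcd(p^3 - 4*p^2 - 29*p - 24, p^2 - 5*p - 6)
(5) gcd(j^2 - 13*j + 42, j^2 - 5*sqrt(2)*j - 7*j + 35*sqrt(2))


(1) = gcd((x + 3)^2, (x - 6)*(x + 3)) = x + 3
(2) = gcd(a*(a - 3)*(a + 3*sqrt(2)), a*(a - 7/2)) = a
(3) = gcd((r + 1)*(r + 5)^2, (r + 1)*(r + 3)*(r + 5)) = r^2 + 6*r + 5
(4) = p + 1
(5) = j - 7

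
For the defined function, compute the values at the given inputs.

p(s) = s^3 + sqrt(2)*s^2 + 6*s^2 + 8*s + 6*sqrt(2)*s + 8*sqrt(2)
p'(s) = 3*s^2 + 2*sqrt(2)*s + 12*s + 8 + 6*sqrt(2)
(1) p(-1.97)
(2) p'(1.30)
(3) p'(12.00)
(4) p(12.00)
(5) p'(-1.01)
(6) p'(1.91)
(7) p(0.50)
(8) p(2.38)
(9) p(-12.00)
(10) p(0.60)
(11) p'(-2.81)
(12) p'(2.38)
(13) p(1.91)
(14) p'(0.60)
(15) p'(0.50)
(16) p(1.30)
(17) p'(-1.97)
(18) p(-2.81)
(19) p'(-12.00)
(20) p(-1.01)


(1) = -0.03
(2) = 40.83
(3) = 626.43
(4) = 3004.78
(5) = 4.57
(6) = 55.75
(7) = 21.53
(8) = 106.03
(9) = -846.86
(10) = 24.09
(11) = -1.49
(12) = 68.77
(13) = 76.82
(14) = 26.46
(15) = 24.65
(16) = 47.47
(17) = -1.08
(18) = 1.35
(19) = 270.54
(20) = 1.20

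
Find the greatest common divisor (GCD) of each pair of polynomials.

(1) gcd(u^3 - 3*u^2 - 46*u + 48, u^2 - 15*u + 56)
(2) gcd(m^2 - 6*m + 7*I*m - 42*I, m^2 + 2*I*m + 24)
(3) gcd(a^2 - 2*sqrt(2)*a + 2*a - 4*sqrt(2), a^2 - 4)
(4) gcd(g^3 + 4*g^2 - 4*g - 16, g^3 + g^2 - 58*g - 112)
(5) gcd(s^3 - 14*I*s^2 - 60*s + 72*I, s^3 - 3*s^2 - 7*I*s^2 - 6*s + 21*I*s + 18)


(1) = u - 8
(2) = 1
(3) = a + 2
(4) = g + 2
(5) = s - 6*I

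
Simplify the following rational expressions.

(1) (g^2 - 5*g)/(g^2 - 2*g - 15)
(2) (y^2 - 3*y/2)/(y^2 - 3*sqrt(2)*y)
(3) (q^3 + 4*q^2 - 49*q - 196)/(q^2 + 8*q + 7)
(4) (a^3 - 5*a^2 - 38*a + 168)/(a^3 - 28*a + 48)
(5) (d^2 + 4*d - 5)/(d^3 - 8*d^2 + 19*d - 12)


(1) = g/(g + 3)
(2) = (2*y - 3)/(2*y - 6*sqrt(2))
(3) = (q^2 - 3*q - 28)/(q + 1)
(4) = (a - 7)/(a - 2)
(5) = (d + 5)/(d^2 - 7*d + 12)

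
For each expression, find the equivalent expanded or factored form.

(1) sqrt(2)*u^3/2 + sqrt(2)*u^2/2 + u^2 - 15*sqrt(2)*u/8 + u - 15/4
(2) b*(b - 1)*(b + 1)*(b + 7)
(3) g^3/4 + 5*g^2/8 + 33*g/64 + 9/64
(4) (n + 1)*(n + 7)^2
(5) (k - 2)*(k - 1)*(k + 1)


(1) = (u - 3/2)*(u + 5/2)*(sqrt(2)*u/2 + 1)
(2) = b^4 + 7*b^3 - b^2 - 7*b
(3) = (g/4 + 1/4)*(g + 3/4)^2
(4) = n^3 + 15*n^2 + 63*n + 49
(5) = k^3 - 2*k^2 - k + 2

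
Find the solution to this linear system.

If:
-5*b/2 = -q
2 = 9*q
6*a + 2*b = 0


Then:
a = -4/135
b = 4/45
q = 2/9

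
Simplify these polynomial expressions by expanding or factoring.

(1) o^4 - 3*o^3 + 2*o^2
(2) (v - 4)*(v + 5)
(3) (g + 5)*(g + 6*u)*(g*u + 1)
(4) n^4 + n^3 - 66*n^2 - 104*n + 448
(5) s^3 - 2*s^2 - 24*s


(1) = o^2*(o - 2)*(o - 1)
(2) = v^2 + v - 20
(3) = g^3*u + 6*g^2*u^2 + 5*g^2*u + g^2 + 30*g*u^2 + 6*g*u + 5*g + 30*u
(4) = (n - 8)*(n - 2)*(n + 4)*(n + 7)
(5) = s*(s - 6)*(s + 4)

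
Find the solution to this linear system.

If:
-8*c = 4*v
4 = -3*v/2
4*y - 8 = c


Then:
c = 4/3
v = -8/3
y = 7/3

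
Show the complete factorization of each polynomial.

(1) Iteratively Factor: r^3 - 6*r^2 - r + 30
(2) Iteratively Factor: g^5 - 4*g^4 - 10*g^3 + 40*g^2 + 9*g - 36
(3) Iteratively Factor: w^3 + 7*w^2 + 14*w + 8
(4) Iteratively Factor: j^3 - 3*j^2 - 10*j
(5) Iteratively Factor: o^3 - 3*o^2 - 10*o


(1) = (r - 3)*(r^2 - 3*r - 10) = (r - 5)*(r - 3)*(r + 2)
(2) = (g - 1)*(g^4 - 3*g^3 - 13*g^2 + 27*g + 36) = (g - 1)*(g + 1)*(g^3 - 4*g^2 - 9*g + 36) = (g - 1)*(g + 1)*(g + 3)*(g^2 - 7*g + 12) = (g - 4)*(g - 1)*(g + 1)*(g + 3)*(g - 3)
(3) = (w + 2)*(w^2 + 5*w + 4) = (w + 1)*(w + 2)*(w + 4)
(4) = (j)*(j^2 - 3*j - 10) = j*(j - 5)*(j + 2)
(5) = (o + 2)*(o^2 - 5*o) = o*(o + 2)*(o - 5)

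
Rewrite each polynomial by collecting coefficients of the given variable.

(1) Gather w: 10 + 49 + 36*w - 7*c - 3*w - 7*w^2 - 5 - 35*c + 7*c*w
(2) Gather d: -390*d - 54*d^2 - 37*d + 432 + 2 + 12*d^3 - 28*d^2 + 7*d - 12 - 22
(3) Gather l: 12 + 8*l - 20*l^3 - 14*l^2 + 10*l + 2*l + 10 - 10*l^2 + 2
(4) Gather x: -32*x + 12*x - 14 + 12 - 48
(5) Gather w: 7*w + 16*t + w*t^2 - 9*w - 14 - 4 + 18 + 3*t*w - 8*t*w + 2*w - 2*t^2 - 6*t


(1) = -42*c - 7*w^2 + w*(7*c + 33) + 54
(2) = 12*d^3 - 82*d^2 - 420*d + 400
(3) = -20*l^3 - 24*l^2 + 20*l + 24
(4) = -20*x - 50
(5) = -2*t^2 + 10*t + w*(t^2 - 5*t)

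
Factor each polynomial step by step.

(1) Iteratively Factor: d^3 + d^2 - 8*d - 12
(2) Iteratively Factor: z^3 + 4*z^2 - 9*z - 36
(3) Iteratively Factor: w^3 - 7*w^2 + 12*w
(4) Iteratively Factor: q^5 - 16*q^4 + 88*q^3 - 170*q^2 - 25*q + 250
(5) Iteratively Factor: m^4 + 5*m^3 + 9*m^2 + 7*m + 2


(1) = (d + 2)*(d^2 - d - 6) = (d - 3)*(d + 2)*(d + 2)
(2) = (z + 3)*(z^2 + z - 12) = (z - 3)*(z + 3)*(z + 4)
(3) = (w)*(w^2 - 7*w + 12) = w*(w - 4)*(w - 3)
(4) = (q - 5)*(q^4 - 11*q^3 + 33*q^2 - 5*q - 50) = (q - 5)^2*(q^3 - 6*q^2 + 3*q + 10) = (q - 5)^2*(q - 2)*(q^2 - 4*q - 5) = (q - 5)^3*(q - 2)*(q + 1)
(5) = (m + 2)*(m^3 + 3*m^2 + 3*m + 1) = (m + 1)*(m + 2)*(m^2 + 2*m + 1) = (m + 1)^2*(m + 2)*(m + 1)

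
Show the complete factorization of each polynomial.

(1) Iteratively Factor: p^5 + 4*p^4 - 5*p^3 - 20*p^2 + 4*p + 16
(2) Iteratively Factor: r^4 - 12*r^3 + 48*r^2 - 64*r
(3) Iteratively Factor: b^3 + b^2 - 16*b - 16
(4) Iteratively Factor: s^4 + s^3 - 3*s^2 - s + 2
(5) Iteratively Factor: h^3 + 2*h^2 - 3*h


(1) = (p + 2)*(p^4 + 2*p^3 - 9*p^2 - 2*p + 8) = (p - 2)*(p + 2)*(p^3 + 4*p^2 - p - 4) = (p - 2)*(p - 1)*(p + 2)*(p^2 + 5*p + 4) = (p - 2)*(p - 1)*(p + 2)*(p + 4)*(p + 1)
(2) = (r - 4)*(r^3 - 8*r^2 + 16*r) = (r - 4)^2*(r^2 - 4*r) = r*(r - 4)^2*(r - 4)
(3) = (b + 1)*(b^2 - 16) = (b + 1)*(b + 4)*(b - 4)
(4) = (s + 2)*(s^3 - s^2 - s + 1) = (s + 1)*(s + 2)*(s^2 - 2*s + 1) = (s - 1)*(s + 1)*(s + 2)*(s - 1)
(5) = (h - 1)*(h^2 + 3*h) = (h - 1)*(h + 3)*(h)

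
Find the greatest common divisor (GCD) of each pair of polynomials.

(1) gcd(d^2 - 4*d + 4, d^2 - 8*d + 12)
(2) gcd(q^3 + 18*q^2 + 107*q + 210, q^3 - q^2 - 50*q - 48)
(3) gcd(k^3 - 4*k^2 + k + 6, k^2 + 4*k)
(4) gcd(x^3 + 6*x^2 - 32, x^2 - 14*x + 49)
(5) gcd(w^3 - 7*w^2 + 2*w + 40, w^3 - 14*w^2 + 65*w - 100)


(1) = gcd((d - 2)^2, (d - 6)*(d - 2)) = d - 2
(2) = q + 6
(3) = gcd((k - 3)*(k - 2)*(k + 1), k*(k + 4)) = 1
(4) = 1
(5) = gcd((w - 5)*(w - 4)*(w + 2), (w - 5)^2*(w - 4)) = w^2 - 9*w + 20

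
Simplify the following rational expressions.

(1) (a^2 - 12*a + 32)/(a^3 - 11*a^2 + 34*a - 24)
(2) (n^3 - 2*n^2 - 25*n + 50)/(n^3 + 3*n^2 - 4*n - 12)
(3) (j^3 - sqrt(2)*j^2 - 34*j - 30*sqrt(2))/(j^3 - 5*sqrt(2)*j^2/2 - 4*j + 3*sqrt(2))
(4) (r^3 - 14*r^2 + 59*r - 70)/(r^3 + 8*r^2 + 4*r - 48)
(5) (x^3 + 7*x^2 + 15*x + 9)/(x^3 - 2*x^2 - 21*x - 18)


(1) = (a - 8)/(a^2 - 7*a + 6)
(2) = (n^2 - 25)/(n^2 + 5*n + 6)
(3) = (2*j^2 - 4*sqrt(2)*j - 60)/(2*j^2 - 7*sqrt(2)*j + 6)
(4) = (r^2 - 12*r + 35)/(r^2 + 10*r + 24)
(5) = (x + 3)/(x - 6)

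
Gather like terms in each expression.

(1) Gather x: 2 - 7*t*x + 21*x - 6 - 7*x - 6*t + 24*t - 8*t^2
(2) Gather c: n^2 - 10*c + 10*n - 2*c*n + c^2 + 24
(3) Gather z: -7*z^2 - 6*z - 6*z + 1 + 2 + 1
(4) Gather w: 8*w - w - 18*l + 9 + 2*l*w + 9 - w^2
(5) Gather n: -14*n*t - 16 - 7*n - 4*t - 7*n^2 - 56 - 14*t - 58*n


(1) = -8*t^2 + 18*t + x*(14 - 7*t) - 4
(2) = c^2 + c*(-2*n - 10) + n^2 + 10*n + 24
(3) = -7*z^2 - 12*z + 4
(4) = -18*l - w^2 + w*(2*l + 7) + 18
(5) = -7*n^2 + n*(-14*t - 65) - 18*t - 72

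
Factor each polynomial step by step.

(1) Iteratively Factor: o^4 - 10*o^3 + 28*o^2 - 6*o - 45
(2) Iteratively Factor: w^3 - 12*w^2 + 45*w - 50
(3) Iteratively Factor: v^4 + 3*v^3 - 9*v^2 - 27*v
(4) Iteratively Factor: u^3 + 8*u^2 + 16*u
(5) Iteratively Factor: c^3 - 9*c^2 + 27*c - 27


(1) = (o + 1)*(o^3 - 11*o^2 + 39*o - 45) = (o - 3)*(o + 1)*(o^2 - 8*o + 15) = (o - 3)^2*(o + 1)*(o - 5)
(2) = (w - 2)*(w^2 - 10*w + 25) = (w - 5)*(w - 2)*(w - 5)
(3) = (v + 3)*(v^3 - 9*v) = (v - 3)*(v + 3)*(v^2 + 3*v) = (v - 3)*(v + 3)^2*(v)
(4) = (u)*(u^2 + 8*u + 16) = u*(u + 4)*(u + 4)
(5) = (c - 3)*(c^2 - 6*c + 9) = (c - 3)^2*(c - 3)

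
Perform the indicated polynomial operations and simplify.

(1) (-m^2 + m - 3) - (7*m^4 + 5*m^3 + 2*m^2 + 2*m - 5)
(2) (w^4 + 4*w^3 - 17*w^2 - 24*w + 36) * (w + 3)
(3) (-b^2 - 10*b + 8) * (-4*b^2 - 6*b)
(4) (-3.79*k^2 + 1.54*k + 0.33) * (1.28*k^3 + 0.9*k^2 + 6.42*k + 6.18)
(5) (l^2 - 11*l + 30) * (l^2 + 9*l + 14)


(1) = -7*m^4 - 5*m^3 - 3*m^2 - m + 2
(2) = w^5 + 7*w^4 - 5*w^3 - 75*w^2 - 36*w + 108
(3) = 4*b^4 + 46*b^3 + 28*b^2 - 48*b
(4) = -4.8512*k^5 - 1.4398*k^4 - 22.5234*k^3 - 13.2384*k^2 + 11.6358*k + 2.0394
(5) = l^4 - 2*l^3 - 55*l^2 + 116*l + 420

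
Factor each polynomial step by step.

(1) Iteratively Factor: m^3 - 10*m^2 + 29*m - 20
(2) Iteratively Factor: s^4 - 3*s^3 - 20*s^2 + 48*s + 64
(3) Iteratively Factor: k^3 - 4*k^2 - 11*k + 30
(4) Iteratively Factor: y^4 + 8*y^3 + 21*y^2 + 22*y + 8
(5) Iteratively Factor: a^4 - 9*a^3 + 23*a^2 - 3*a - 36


(1) = (m - 1)*(m^2 - 9*m + 20) = (m - 4)*(m - 1)*(m - 5)
(2) = (s + 1)*(s^3 - 4*s^2 - 16*s + 64) = (s - 4)*(s + 1)*(s^2 - 16) = (s - 4)^2*(s + 1)*(s + 4)
(3) = (k + 3)*(k^2 - 7*k + 10) = (k - 5)*(k + 3)*(k - 2)
(4) = (y + 1)*(y^3 + 7*y^2 + 14*y + 8) = (y + 1)*(y + 2)*(y^2 + 5*y + 4) = (y + 1)*(y + 2)*(y + 4)*(y + 1)
(5) = (a - 3)*(a^3 - 6*a^2 + 5*a + 12) = (a - 4)*(a - 3)*(a^2 - 2*a - 3) = (a - 4)*(a - 3)*(a + 1)*(a - 3)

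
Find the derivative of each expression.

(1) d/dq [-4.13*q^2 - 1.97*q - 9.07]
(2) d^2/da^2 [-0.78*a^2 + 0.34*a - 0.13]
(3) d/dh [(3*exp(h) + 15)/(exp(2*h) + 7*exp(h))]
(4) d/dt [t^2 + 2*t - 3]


(1) = -8.26*q - 1.97
(2) = -1.56000000000000
(3) = 3*(-exp(2*h) - 10*exp(h) - 35)*exp(-h)/(exp(2*h) + 14*exp(h) + 49)
(4) = 2*t + 2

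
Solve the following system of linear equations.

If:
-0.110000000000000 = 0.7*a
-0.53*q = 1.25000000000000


Then:
a = -0.16
q = -2.36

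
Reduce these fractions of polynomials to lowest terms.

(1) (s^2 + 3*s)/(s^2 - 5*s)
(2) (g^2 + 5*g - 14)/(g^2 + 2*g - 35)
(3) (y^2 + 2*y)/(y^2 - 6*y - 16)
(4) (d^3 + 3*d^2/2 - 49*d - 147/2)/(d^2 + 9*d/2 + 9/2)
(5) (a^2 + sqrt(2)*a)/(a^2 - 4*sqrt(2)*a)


(1) = (s + 3)/(s - 5)
(2) = (g - 2)/(g - 5)
(3) = y/(y - 8)
(4) = (d^2 - 49)/(d + 3)
(5) = (a + sqrt(2))/(a - 4*sqrt(2))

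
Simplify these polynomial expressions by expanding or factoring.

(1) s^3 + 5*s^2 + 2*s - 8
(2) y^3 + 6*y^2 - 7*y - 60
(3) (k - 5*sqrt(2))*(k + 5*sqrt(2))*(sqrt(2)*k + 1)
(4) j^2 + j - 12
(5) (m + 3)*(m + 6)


(1) = (s - 1)*(s + 2)*(s + 4)
(2) = (y - 3)*(y + 4)*(y + 5)
(3) = sqrt(2)*k^3 + k^2 - 50*sqrt(2)*k - 50
(4) = (j - 3)*(j + 4)
(5) = m^2 + 9*m + 18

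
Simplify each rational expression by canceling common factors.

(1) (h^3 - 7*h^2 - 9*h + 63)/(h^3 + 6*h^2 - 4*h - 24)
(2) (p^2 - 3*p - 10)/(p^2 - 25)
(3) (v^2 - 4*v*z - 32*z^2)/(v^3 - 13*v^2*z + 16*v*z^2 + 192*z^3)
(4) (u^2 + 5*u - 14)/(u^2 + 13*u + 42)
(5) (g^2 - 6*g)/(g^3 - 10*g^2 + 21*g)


(1) = (h^3 - 7*h^2 - 9*h + 63)/(h^3 + 6*h^2 - 4*h - 24)
(2) = (p + 2)/(p + 5)
(3) = (-v - 4*z)/(-v^2 + 5*v*z + 24*z^2)
(4) = (u - 2)/(u + 6)
(5) = (g - 6)/(g^2 - 10*g + 21)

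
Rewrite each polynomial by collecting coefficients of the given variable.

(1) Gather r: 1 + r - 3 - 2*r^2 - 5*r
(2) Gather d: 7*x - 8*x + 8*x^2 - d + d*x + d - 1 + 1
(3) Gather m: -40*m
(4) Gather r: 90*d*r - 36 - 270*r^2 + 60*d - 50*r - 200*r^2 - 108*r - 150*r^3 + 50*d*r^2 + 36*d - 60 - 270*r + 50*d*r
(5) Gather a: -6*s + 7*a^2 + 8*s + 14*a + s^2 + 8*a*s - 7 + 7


(1) = -2*r^2 - 4*r - 2
(2) = d*x + 8*x^2 - x
(3) = -40*m
(4) = 96*d - 150*r^3 + r^2*(50*d - 470) + r*(140*d - 428) - 96
(5) = 7*a^2 + a*(8*s + 14) + s^2 + 2*s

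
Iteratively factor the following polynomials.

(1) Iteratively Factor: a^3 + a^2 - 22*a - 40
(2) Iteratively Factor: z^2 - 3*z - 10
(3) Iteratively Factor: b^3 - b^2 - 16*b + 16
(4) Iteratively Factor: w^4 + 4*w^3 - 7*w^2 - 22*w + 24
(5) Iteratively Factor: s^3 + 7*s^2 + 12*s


(1) = (a - 5)*(a^2 + 6*a + 8) = (a - 5)*(a + 4)*(a + 2)
(2) = (z - 5)*(z + 2)
(3) = (b - 4)*(b^2 + 3*b - 4) = (b - 4)*(b + 4)*(b - 1)
(4) = (w - 2)*(w^3 + 6*w^2 + 5*w - 12) = (w - 2)*(w + 4)*(w^2 + 2*w - 3) = (w - 2)*(w - 1)*(w + 4)*(w + 3)
(5) = (s + 3)*(s^2 + 4*s) = s*(s + 3)*(s + 4)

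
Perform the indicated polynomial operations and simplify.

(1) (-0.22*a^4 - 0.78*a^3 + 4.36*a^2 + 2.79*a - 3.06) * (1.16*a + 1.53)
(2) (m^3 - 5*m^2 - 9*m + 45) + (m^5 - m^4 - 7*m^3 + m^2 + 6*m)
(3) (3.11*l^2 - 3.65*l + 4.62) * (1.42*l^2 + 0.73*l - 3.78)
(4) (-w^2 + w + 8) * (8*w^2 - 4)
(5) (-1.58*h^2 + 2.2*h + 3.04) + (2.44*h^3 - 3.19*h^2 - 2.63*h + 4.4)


(1) = -0.2552*a^5 - 1.2414*a^4 + 3.8642*a^3 + 9.9072*a^2 + 0.7191*a - 4.6818
(2) = m^5 - m^4 - 6*m^3 - 4*m^2 - 3*m + 45
(3) = 4.4162*l^4 - 2.9127*l^3 - 7.8599*l^2 + 17.1696*l - 17.4636
(4) = -8*w^4 + 8*w^3 + 68*w^2 - 4*w - 32
(5) = 2.44*h^3 - 4.77*h^2 - 0.43*h + 7.44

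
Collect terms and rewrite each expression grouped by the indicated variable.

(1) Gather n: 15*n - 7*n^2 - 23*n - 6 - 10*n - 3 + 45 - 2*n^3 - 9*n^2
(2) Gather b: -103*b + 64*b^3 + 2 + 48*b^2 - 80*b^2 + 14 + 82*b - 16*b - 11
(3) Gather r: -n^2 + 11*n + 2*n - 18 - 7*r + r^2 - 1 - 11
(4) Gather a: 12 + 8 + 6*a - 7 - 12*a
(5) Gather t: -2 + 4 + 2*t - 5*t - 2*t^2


(1) = -2*n^3 - 16*n^2 - 18*n + 36
(2) = 64*b^3 - 32*b^2 - 37*b + 5
(3) = -n^2 + 13*n + r^2 - 7*r - 30
(4) = 13 - 6*a
(5) = -2*t^2 - 3*t + 2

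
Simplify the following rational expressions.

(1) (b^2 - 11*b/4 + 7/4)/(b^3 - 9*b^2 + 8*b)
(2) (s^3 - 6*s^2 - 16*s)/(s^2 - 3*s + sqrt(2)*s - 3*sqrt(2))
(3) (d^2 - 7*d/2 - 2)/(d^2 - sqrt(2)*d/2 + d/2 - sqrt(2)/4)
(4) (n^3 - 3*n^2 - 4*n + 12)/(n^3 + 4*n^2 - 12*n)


(1) = (4*b - 7)/(4*b^2 - 32*b)
(2) = (s^3 - 6*s^2 - 16*s)/(s^2 + s*(-3 + sqrt(2)) - 3*sqrt(2))
(3) = (8*d - 32)/(8*d - 4*sqrt(2))
(4) = (n^2 - n - 6)/(n^2 + 6*n)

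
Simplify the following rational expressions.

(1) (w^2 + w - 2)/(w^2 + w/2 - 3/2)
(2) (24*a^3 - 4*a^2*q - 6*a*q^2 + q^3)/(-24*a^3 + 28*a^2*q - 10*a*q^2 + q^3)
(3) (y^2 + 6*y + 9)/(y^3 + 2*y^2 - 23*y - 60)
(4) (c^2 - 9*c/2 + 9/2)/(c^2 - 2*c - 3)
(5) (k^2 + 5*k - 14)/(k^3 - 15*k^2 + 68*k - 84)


(1) = (2*w + 4)/(2*w + 3)
(2) = (2*a + q)/(-2*a + q)
(3) = (y + 3)/(y^2 - y - 20)
(4) = (2*c - 3)/(2*c + 2)
(5) = (k + 7)/(k^2 - 13*k + 42)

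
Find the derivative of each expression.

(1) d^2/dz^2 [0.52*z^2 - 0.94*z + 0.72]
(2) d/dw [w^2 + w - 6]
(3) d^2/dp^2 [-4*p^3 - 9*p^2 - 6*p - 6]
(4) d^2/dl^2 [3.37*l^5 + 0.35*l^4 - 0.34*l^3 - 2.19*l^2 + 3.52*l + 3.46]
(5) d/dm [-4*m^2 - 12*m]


(1) = 1.04000000000000
(2) = 2*w + 1
(3) = -24*p - 18
(4) = 67.4*l^3 + 4.2*l^2 - 2.04*l - 4.38
(5) = -8*m - 12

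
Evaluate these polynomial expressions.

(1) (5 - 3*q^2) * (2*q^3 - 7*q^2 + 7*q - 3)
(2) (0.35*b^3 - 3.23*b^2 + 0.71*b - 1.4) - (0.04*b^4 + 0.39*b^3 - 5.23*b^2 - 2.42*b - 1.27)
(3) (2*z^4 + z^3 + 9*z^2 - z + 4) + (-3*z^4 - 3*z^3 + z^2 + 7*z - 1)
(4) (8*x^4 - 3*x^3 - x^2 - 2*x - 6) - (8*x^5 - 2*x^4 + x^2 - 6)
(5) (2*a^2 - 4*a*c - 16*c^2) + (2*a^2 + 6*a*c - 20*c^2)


(1) = -6*q^5 + 21*q^4 - 11*q^3 - 26*q^2 + 35*q - 15
(2) = -0.04*b^4 - 0.04*b^3 + 2.0*b^2 + 3.13*b - 0.13
(3) = -z^4 - 2*z^3 + 10*z^2 + 6*z + 3
(4) = -8*x^5 + 10*x^4 - 3*x^3 - 2*x^2 - 2*x
(5) = 4*a^2 + 2*a*c - 36*c^2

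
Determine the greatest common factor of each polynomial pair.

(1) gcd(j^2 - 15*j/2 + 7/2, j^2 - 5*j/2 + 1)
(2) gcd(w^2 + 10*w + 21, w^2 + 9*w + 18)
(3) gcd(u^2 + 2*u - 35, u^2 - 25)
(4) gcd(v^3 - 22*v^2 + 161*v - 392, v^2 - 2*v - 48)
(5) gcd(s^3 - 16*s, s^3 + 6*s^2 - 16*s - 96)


(1) = j - 1/2
(2) = w + 3
(3) = gcd((u - 5)*(u + 7), (u - 5)*(u + 5)) = u - 5
(4) = v - 8
(5) = gcd(s*(s - 4)*(s + 4), (s - 4)*(s + 4)*(s + 6)) = s^2 - 16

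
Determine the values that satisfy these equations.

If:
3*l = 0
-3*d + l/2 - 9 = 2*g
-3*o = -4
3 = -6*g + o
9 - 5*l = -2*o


Then:
No Solution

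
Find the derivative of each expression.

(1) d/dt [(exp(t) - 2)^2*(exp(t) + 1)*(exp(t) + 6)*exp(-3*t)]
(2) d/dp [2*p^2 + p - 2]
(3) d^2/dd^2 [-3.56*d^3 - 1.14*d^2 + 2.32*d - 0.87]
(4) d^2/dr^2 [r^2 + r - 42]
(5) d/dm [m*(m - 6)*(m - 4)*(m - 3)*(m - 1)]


(1) = exp(t) + 18*exp(-t) - 8*exp(-2*t) - 72*exp(-3*t)
(2) = 4*p + 1
(3) = -21.36*d - 2.28
(4) = 2
(5) = 5*m^4 - 56*m^3 + 201*m^2 - 252*m + 72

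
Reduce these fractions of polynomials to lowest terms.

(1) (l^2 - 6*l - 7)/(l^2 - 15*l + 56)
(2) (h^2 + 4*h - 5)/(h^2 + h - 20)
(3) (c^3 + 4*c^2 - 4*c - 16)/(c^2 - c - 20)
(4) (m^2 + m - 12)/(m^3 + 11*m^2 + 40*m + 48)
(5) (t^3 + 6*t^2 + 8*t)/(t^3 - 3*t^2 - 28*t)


(1) = (l + 1)/(l - 8)
(2) = (h - 1)/(h - 4)
(3) = (c^2 - 4)/(c - 5)
(4) = (m - 3)/(m^2 + 7*m + 12)
(5) = (t + 2)/(t - 7)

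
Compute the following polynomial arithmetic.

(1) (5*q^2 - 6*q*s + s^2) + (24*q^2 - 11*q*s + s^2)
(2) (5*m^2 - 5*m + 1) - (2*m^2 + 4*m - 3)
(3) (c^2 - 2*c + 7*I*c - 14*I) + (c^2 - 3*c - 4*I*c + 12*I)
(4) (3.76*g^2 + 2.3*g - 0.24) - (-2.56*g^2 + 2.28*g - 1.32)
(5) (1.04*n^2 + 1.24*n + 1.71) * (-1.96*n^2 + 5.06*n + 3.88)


(1) = 29*q^2 - 17*q*s + 2*s^2
(2) = 3*m^2 - 9*m + 4
(3) = 2*c^2 - 5*c + 3*I*c - 2*I
(4) = 6.32*g^2 + 0.02*g + 1.08
(5) = -2.0384*n^4 + 2.832*n^3 + 6.958*n^2 + 13.4638*n + 6.6348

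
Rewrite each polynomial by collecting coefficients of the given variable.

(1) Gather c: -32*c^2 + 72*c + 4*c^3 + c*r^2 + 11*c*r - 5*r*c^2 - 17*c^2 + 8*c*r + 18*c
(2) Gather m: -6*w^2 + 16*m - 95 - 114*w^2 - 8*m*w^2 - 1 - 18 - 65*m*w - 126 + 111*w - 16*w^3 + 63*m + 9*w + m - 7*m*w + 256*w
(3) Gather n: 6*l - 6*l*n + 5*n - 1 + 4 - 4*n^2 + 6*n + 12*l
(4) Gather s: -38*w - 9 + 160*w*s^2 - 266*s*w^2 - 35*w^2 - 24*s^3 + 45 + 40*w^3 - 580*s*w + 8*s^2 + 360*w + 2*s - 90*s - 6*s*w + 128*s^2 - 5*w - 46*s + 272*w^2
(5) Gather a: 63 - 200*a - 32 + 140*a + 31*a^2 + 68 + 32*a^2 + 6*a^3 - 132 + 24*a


(1) = 4*c^3 + c^2*(-5*r - 49) + c*(r^2 + 19*r + 90)
(2) = m*(-8*w^2 - 72*w + 80) - 16*w^3 - 120*w^2 + 376*w - 240
(3) = 18*l - 4*n^2 + n*(11 - 6*l) + 3
(4) = -24*s^3 + s^2*(160*w + 136) + s*(-266*w^2 - 586*w - 134) + 40*w^3 + 237*w^2 + 317*w + 36
(5) = 6*a^3 + 63*a^2 - 36*a - 33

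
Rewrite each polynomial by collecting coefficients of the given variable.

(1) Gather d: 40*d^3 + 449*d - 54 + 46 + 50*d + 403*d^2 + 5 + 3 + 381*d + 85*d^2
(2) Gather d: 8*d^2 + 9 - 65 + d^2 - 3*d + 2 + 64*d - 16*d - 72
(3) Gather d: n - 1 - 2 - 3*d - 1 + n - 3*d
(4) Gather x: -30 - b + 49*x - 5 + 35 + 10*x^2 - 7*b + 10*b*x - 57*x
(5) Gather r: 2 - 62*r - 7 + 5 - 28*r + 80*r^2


(1) = 40*d^3 + 488*d^2 + 880*d
(2) = 9*d^2 + 45*d - 126
(3) = -6*d + 2*n - 4
(4) = -8*b + 10*x^2 + x*(10*b - 8)
(5) = 80*r^2 - 90*r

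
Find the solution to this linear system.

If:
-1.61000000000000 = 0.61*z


Then:
z = -2.64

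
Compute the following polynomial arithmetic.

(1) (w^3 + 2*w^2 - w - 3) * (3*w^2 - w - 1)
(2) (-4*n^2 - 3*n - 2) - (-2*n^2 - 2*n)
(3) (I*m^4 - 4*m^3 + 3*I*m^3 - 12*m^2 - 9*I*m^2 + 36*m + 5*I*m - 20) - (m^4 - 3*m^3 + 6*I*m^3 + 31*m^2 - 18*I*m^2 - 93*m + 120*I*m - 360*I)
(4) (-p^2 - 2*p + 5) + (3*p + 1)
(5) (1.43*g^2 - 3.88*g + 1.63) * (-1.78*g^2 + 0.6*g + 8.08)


(1) = 3*w^5 + 5*w^4 - 6*w^3 - 10*w^2 + 4*w + 3
(2) = -2*n^2 - n - 2
(3) = -m^4 + I*m^4 - m^3 - 3*I*m^3 - 43*m^2 + 9*I*m^2 + 129*m - 115*I*m - 20 + 360*I
(4) = -p^2 + p + 6
(5) = -2.5454*g^4 + 7.7644*g^3 + 6.325*g^2 - 30.3724*g + 13.1704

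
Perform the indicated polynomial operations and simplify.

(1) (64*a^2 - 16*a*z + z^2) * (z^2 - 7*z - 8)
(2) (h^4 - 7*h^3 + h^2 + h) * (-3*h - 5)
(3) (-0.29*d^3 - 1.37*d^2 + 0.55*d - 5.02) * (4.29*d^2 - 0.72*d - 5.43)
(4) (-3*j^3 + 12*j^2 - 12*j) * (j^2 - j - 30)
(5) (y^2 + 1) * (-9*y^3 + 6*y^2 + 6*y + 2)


(1) = 64*a^2*z^2 - 448*a^2*z - 512*a^2 - 16*a*z^3 + 112*a*z^2 + 128*a*z + z^4 - 7*z^3 - 8*z^2
(2) = -3*h^5 + 16*h^4 + 32*h^3 - 8*h^2 - 5*h
(3) = -1.2441*d^5 - 5.6685*d^4 + 4.9206*d^3 - 14.4927*d^2 + 0.6279*d + 27.2586
(4) = -3*j^5 + 15*j^4 + 66*j^3 - 348*j^2 + 360*j
(5) = -9*y^5 + 6*y^4 - 3*y^3 + 8*y^2 + 6*y + 2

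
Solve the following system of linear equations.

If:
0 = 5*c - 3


Then:
c = 3/5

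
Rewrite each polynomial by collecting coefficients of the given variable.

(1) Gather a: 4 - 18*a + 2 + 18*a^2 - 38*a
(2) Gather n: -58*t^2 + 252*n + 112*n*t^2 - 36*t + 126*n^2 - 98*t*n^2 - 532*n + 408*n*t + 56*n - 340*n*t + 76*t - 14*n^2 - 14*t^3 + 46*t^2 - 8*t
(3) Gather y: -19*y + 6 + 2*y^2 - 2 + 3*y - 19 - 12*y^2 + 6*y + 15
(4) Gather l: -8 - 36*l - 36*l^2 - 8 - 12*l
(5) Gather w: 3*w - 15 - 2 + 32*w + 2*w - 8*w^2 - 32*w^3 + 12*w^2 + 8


(1) = 18*a^2 - 56*a + 6
(2) = n^2*(112 - 98*t) + n*(112*t^2 + 68*t - 224) - 14*t^3 - 12*t^2 + 32*t
(3) = -10*y^2 - 10*y
(4) = -36*l^2 - 48*l - 16
(5) = -32*w^3 + 4*w^2 + 37*w - 9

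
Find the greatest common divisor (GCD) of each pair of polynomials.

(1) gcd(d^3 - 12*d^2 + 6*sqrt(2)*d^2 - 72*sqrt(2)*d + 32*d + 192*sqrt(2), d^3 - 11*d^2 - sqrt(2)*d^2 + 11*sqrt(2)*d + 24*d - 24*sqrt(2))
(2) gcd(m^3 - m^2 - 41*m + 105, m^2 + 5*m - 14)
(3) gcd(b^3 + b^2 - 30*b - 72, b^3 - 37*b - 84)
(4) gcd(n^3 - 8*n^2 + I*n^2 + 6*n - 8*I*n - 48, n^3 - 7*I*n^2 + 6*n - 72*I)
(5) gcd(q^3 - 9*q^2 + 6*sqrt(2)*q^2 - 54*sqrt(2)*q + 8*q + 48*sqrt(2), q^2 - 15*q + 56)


(1) = d - 8
(2) = m + 7
(3) = gcd((b - 6)*(b + 3)*(b + 4), (b - 7)*(b + 3)*(b + 4)) = b^2 + 7*b + 12
(4) = gcd((n - 8)*(n - 2*I)*(n + 3*I), (n - 6*I)*(n - 4*I)*(n + 3*I)) = n + 3*I
(5) = q - 8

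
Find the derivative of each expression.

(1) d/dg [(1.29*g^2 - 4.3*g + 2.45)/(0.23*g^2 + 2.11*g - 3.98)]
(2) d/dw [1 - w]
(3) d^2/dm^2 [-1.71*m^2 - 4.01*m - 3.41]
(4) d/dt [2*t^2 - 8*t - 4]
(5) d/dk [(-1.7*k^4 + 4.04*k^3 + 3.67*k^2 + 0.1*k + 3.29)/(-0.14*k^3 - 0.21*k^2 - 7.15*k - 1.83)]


(1) = (3.7109*g^2 - 11.3954*g + 11.9445)/(0.0529*g^4 + 0.9706*g^3 + 2.6213*g^2 - 16.7956*g + 15.8404)
(2) = -1
(3) = -3.42000000000000
(4) = 4*t - 8
(5) = (0.238*k^6 + 0.714*k^5 + 36.1304*k^4 - 45.3*k^3 - 47.0173*k^2 - 12.0504*k + 23.3405)/(0.0196*k^6 + 0.0588*k^5 + 2.0461*k^4 + 3.5154*k^3 + 51.8911*k^2 + 26.169*k + 3.3489)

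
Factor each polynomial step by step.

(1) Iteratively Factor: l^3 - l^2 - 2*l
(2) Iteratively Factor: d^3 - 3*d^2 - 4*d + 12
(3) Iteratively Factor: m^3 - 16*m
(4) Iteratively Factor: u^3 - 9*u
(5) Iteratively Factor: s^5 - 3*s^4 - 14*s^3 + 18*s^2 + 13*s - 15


(1) = (l - 2)*(l^2 + l) = (l - 2)*(l + 1)*(l)
(2) = (d - 2)*(d^2 - d - 6) = (d - 3)*(d - 2)*(d + 2)
(3) = (m - 4)*(m^2 + 4*m) = m*(m - 4)*(m + 4)
(4) = (u - 3)*(u^2 + 3*u) = (u - 3)*(u + 3)*(u)
(5) = (s - 5)*(s^4 + 2*s^3 - 4*s^2 - 2*s + 3) = (s - 5)*(s - 1)*(s^3 + 3*s^2 - s - 3) = (s - 5)*(s - 1)^2*(s^2 + 4*s + 3) = (s - 5)*(s - 1)^2*(s + 3)*(s + 1)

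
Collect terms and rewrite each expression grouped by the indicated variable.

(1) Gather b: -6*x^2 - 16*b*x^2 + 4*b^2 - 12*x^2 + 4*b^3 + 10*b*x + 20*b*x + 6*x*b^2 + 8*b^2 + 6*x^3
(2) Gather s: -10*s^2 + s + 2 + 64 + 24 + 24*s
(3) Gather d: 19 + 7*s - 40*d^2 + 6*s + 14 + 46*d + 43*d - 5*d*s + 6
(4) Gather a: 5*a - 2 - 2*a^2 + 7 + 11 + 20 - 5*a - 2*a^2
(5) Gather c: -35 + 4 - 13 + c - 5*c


(1) = 4*b^3 + b^2*(6*x + 12) + b*(-16*x^2 + 30*x) + 6*x^3 - 18*x^2
(2) = -10*s^2 + 25*s + 90
(3) = -40*d^2 + d*(89 - 5*s) + 13*s + 39
(4) = 36 - 4*a^2
(5) = -4*c - 44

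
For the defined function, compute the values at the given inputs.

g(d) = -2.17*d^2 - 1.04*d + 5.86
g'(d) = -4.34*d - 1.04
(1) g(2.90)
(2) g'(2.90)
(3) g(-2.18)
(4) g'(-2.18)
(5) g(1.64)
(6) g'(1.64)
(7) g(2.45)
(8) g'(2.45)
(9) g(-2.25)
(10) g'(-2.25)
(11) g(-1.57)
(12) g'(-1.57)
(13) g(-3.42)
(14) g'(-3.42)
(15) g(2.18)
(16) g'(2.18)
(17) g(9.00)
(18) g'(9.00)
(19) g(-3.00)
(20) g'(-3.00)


(1) = -15.41
(2) = -13.63
(3) = -2.19
(4) = 8.42
(5) = -1.68
(6) = -8.16
(7) = -9.71
(8) = -11.67
(9) = -2.79
(10) = 8.73
(11) = 2.14
(12) = 5.77
(13) = -15.96
(14) = 13.80
(15) = -6.72
(16) = -10.50
(17) = -179.27
(18) = -40.10
(19) = -10.55
(20) = 11.98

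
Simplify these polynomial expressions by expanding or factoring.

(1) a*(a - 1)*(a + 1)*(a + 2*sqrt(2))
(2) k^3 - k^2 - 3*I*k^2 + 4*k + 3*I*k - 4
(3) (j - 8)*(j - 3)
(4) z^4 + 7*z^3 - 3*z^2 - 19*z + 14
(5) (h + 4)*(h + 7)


(1) = a^4 + 2*sqrt(2)*a^3 - a^2 - 2*sqrt(2)*a
(2) = (k - 1)*(k - 4*I)*(k + I)
(3) = j^2 - 11*j + 24
(4) = (z - 1)^2*(z + 2)*(z + 7)
(5) = h^2 + 11*h + 28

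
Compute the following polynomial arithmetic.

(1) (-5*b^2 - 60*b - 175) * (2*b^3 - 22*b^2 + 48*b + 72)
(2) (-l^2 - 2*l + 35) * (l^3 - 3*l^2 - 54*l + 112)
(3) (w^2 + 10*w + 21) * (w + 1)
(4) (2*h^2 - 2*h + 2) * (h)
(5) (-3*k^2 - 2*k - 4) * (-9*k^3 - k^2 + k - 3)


(1) = -10*b^5 - 10*b^4 + 730*b^3 + 610*b^2 - 12720*b - 12600
(2) = -l^5 + l^4 + 95*l^3 - 109*l^2 - 2114*l + 3920
(3) = w^3 + 11*w^2 + 31*w + 21
(4) = 2*h^3 - 2*h^2 + 2*h
(5) = 27*k^5 + 21*k^4 + 35*k^3 + 11*k^2 + 2*k + 12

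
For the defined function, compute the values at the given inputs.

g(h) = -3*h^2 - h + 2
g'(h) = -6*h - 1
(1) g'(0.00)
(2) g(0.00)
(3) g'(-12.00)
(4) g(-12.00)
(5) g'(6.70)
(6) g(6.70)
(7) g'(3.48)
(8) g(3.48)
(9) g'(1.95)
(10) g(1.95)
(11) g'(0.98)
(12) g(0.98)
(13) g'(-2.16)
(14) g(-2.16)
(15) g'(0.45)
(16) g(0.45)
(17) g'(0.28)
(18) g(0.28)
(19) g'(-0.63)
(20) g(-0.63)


(1) = -1.00
(2) = 2.00
(3) = 71.00
(4) = -418.00
(5) = -41.20
(6) = -139.37
(7) = -21.88
(8) = -37.81
(9) = -12.70
(10) = -11.36
(11) = -6.88
(12) = -1.86
(13) = 11.96
(14) = -9.84
(15) = -3.70
(16) = 0.94
(17) = -2.68
(18) = 1.48
(19) = 2.78
(20) = 1.44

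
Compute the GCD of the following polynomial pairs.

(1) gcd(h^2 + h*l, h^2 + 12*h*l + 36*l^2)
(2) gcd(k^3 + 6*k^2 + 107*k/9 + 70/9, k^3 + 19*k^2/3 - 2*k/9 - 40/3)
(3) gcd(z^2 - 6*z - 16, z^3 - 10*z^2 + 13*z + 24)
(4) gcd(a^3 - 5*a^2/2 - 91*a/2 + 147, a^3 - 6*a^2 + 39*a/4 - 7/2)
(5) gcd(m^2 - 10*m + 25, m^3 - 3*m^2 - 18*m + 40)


(1) = gcd(h*(h + l), (h + 6*l)^2) = 1
(2) = k + 5/3
(3) = z - 8
(4) = gcd((a - 6)*(a - 7/2)*(a + 7), (a - 7/2)*(a - 2)*(a - 1/2)) = a - 7/2
(5) = gcd((m - 5)^2, (m - 5)*(m - 2)*(m + 4)) = m - 5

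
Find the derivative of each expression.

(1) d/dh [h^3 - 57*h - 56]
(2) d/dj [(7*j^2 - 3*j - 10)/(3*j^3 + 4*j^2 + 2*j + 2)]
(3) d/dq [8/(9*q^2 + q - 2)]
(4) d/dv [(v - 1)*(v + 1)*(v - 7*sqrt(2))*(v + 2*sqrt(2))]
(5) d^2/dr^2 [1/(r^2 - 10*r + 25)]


(1) = 3*h^2 - 57
(2) = (-21*j^4 + 18*j^3 + 116*j^2 + 108*j + 14)/(9*j^6 + 24*j^5 + 28*j^4 + 28*j^3 + 20*j^2 + 8*j + 4)
(3) = 8*(-18*q - 1)/(9*q^2 + q - 2)^2
(4) = 4*v^3 - 15*sqrt(2)*v^2 - 58*v + 5*sqrt(2)
(5) = 6/(r^4 - 20*r^3 + 150*r^2 - 500*r + 625)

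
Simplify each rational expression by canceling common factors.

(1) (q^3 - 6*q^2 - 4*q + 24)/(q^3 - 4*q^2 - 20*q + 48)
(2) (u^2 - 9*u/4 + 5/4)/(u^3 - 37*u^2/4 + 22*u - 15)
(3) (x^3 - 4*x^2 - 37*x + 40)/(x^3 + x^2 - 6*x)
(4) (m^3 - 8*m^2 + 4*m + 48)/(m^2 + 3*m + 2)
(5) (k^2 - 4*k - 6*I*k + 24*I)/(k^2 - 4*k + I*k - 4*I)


(1) = (q + 2)/(q + 4)
(2) = (u - 1)/(u^2 - 8*u + 12)
(3) = (x^3 - 4*x^2 - 37*x + 40)/(x^3 + x^2 - 6*x)
(4) = (m^2 - 10*m + 24)/(m + 1)
(5) = (k - 6*I)/(k + I)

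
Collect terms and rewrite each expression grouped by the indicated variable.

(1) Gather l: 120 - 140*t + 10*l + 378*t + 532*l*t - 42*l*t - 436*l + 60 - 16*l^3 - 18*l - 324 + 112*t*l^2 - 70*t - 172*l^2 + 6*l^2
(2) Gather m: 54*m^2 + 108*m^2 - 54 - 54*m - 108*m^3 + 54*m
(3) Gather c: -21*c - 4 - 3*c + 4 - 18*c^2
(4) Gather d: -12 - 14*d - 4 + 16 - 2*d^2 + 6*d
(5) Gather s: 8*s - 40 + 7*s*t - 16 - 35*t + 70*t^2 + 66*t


(1) = -16*l^3 + l^2*(112*t - 166) + l*(490*t - 444) + 168*t - 144
(2) = -108*m^3 + 162*m^2 - 54
(3) = -18*c^2 - 24*c
(4) = -2*d^2 - 8*d
(5) = s*(7*t + 8) + 70*t^2 + 31*t - 56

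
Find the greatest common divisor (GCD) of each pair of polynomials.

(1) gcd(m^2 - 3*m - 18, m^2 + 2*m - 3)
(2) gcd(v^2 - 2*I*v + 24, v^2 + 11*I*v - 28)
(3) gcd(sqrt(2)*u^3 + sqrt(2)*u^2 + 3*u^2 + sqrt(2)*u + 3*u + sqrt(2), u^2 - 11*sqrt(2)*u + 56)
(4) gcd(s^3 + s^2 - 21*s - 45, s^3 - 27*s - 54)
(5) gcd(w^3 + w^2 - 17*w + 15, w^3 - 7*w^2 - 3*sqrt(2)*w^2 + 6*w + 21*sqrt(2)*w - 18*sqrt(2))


(1) = gcd((m - 6)*(m + 3), (m - 1)*(m + 3)) = m + 3
(2) = v + 4*I
(3) = 1
(4) = gcd((s - 5)*(s + 3)^2, (s - 6)*(s + 3)^2) = s^2 + 6*s + 9
(5) = w - 1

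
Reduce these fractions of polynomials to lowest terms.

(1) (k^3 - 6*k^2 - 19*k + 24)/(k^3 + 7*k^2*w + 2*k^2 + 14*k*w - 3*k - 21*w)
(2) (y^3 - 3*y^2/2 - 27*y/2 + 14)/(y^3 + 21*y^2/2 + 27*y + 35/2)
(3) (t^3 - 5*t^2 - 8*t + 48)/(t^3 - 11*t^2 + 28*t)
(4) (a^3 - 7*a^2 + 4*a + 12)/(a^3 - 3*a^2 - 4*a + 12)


(1) = (k - 8)/(k + 7*w)
(2) = (2*y^3 - 3*y^2 - 27*y + 28)/(2*y^3 + 21*y^2 + 54*y + 35)
(3) = (t^2 - t - 12)/(t^2 - 7*t)
(4) = (a^2 - 5*a - 6)/(a^2 - a - 6)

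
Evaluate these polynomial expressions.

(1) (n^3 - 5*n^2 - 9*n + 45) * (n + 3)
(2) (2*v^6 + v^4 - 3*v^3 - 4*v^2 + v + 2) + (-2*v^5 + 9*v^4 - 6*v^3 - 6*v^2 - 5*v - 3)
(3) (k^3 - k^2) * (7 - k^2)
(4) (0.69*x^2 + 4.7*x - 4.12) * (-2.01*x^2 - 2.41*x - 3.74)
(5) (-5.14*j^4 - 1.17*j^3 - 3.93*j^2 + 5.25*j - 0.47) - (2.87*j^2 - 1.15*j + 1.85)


(1) = n^4 - 2*n^3 - 24*n^2 + 18*n + 135
(2) = 2*v^6 - 2*v^5 + 10*v^4 - 9*v^3 - 10*v^2 - 4*v - 1
(3) = -k^5 + k^4 + 7*k^3 - 7*k^2
(4) = -1.3869*x^4 - 11.1099*x^3 - 5.6264*x^2 - 7.6488*x + 15.4088
(5) = -5.14*j^4 - 1.17*j^3 - 6.8*j^2 + 6.4*j - 2.32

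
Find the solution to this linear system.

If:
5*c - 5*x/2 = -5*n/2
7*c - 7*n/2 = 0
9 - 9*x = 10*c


Then:
c = 9/46
n = 9/23
x = 18/23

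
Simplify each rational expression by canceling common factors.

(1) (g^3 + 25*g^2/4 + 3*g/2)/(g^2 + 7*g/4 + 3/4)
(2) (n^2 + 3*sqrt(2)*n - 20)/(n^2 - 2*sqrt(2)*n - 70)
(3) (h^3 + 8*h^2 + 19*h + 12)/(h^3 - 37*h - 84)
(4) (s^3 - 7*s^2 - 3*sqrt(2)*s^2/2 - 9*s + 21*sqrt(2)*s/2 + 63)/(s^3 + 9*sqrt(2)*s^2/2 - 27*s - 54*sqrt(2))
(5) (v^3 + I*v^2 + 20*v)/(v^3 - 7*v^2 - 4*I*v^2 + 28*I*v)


(1) = (4*g^3 + 25*g^2 + 6*g)/(4*g^2 + 7*g + 3)
(2) = (n - 2*sqrt(2))/(n - 7*sqrt(2))
(3) = (h + 1)/(h - 7)
(4) = (4*s - 28)/(4*s + 24*sqrt(2))
(5) = (v + 5*I)/(v - 7)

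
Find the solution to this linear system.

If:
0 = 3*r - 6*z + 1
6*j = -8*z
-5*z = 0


Then:
j = 0
r = -1/3
z = 0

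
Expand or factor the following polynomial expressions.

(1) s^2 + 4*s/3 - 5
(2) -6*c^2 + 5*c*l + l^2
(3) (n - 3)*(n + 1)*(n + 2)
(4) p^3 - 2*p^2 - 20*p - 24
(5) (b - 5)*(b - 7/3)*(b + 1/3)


(1) = (s - 5/3)*(s + 3)
(2) = (-c + l)*(6*c + l)
(3) = n^3 - 7*n - 6
(4) = (p - 6)*(p + 2)^2
(5) = b^3 - 7*b^2 + 83*b/9 + 35/9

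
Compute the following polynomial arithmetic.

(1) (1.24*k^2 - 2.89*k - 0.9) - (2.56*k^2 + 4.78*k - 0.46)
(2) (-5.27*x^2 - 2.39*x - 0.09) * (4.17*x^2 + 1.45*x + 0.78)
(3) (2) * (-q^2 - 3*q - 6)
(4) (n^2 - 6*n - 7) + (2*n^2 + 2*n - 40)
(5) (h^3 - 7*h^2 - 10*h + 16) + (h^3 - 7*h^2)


(1) = -1.32*k^2 - 7.67*k - 0.44
(2) = -21.9759*x^4 - 17.6078*x^3 - 7.9514*x^2 - 1.9947*x - 0.0702
(3) = -2*q^2 - 6*q - 12
(4) = 3*n^2 - 4*n - 47
(5) = 2*h^3 - 14*h^2 - 10*h + 16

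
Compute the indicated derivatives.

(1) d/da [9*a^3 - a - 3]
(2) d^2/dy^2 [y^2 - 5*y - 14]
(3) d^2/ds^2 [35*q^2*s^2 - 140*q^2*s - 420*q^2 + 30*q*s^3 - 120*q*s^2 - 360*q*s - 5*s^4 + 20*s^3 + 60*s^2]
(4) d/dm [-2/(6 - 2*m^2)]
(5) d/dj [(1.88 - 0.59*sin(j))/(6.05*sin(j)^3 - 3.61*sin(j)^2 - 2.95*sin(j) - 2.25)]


(1) = 27*a^2 - 1
(2) = 2
(3) = 70*q^2 + 180*q*s - 240*q - 60*s^2 + 120*s + 120
(4) = -2*m/(m^2 - 3)^2
(5) = (7.139*sin(j)^3 - 36.2519*sin(j)^2 + 13.5736*sin(j) + 6.8735)*cos(j)/(36.6025*sin(j)^6 - 43.681*sin(j)^5 - 22.6629*sin(j)^4 - 5.926*sin(j)^3 + 24.9475*sin(j)^2 + 13.275*sin(j) + 5.0625)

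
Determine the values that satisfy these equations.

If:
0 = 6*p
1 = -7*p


Then:
No Solution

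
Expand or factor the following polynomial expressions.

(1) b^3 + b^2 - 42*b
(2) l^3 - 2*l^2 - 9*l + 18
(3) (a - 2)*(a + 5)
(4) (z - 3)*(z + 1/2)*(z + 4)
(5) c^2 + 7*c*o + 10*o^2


(1) = b*(b - 6)*(b + 7)
(2) = (l - 3)*(l - 2)*(l + 3)
(3) = a^2 + 3*a - 10
(4) = z^3 + 3*z^2/2 - 23*z/2 - 6
(5) = (c + 2*o)*(c + 5*o)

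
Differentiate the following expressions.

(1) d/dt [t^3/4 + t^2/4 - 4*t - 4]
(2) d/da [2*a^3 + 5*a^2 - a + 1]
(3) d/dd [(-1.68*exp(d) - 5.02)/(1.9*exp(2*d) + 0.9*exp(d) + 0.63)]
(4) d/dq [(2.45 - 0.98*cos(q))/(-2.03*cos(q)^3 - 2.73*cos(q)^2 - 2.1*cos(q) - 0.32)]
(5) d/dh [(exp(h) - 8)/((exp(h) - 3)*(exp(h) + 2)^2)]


(1) = 3*t^2/4 + t/2 - 4
(2) = 6*a^2 + 10*a - 1
(3) = (3.192*exp(2*d) + 19.076*exp(d) + 3.4596)*exp(d)/(3.61*exp(4*d) + 3.42*exp(3*d) + 3.204*exp(2*d) + 1.134*exp(d) + 0.3969)
(4) = (3.9788*cos(q)^3 - 12.2451*cos(q)^2 - 13.377*cos(q) - 5.4586)*sin(q)/(4.1209*cos(q)^6 + 11.0838*cos(q)^5 + 15.9789*cos(q)^4 + 12.7652*cos(q)^3 + 6.1572*cos(q)^2 + 1.344*cos(q) + 0.1024)
(5) = (-2*exp(2*h) + 27*exp(h) - 38)*exp(h)/(exp(5*h) - 15*exp(3*h) - 10*exp(2*h) + 60*exp(h) + 72)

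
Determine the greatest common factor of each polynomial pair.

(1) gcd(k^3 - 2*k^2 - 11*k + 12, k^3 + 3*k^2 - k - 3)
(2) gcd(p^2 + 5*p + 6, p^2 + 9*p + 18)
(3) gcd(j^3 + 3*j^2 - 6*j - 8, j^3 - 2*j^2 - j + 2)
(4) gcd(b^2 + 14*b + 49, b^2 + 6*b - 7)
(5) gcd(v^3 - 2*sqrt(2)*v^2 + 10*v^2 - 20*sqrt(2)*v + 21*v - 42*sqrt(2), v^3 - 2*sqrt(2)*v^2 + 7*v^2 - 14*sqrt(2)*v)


(1) = gcd((k - 4)*(k - 1)*(k + 3), (k - 1)*(k + 1)*(k + 3)) = k^2 + 2*k - 3
(2) = p + 3
(3) = gcd((j - 2)*(j + 1)*(j + 4), (j - 2)*(j - 1)*(j + 1)) = j^2 - j - 2
(4) = b + 7
(5) = gcd((v + 3)*(v + 7)*(v - 2*sqrt(2)), v*(v + 7)*(v - 2*sqrt(2))) = v^2 + v*(7 - 2*sqrt(2)) - 14*sqrt(2)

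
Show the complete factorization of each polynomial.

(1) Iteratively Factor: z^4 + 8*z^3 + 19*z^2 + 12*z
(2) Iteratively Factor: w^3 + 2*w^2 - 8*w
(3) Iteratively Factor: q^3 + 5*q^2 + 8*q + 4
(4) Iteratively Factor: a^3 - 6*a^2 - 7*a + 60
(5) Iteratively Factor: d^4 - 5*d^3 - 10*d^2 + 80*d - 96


(1) = (z + 4)*(z^3 + 4*z^2 + 3*z) = (z + 1)*(z + 4)*(z^2 + 3*z) = (z + 1)*(z + 3)*(z + 4)*(z)
(2) = (w)*(w^2 + 2*w - 8) = w*(w - 2)*(w + 4)
(3) = (q + 1)*(q^2 + 4*q + 4) = (q + 1)*(q + 2)*(q + 2)
(4) = (a + 3)*(a^2 - 9*a + 20) = (a - 4)*(a + 3)*(a - 5)
(5) = (d - 3)*(d^3 - 2*d^2 - 16*d + 32) = (d - 3)*(d + 4)*(d^2 - 6*d + 8) = (d - 3)*(d - 2)*(d + 4)*(d - 4)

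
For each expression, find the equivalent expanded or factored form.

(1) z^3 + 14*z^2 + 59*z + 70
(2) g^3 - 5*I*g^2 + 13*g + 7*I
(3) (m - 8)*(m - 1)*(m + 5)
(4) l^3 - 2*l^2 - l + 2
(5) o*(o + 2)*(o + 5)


(1) = (z + 2)*(z + 5)*(z + 7)
(2) = (g - 7*I)*(g + I)^2
(3) = m^3 - 4*m^2 - 37*m + 40
(4) = (l - 2)*(l - 1)*(l + 1)
(5) = o^3 + 7*o^2 + 10*o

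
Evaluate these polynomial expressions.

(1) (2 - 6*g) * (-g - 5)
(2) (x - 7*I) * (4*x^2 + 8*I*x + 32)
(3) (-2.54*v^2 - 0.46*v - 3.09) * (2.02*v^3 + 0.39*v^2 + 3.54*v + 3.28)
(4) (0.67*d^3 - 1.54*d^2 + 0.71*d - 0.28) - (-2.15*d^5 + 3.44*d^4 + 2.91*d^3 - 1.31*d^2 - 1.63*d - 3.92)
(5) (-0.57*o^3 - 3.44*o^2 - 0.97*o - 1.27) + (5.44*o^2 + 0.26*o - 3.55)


(1) = 6*g^2 + 28*g - 10
(2) = 4*x^3 - 20*I*x^2 + 88*x - 224*I
(3) = -5.1308*v^5 - 1.9198*v^4 - 15.4128*v^3 - 11.1647*v^2 - 12.4474*v - 10.1352
(4) = 2.15*d^5 - 3.44*d^4 - 2.24*d^3 - 0.23*d^2 + 2.34*d + 3.64
(5) = -0.57*o^3 + 2.0*o^2 - 0.71*o - 4.82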